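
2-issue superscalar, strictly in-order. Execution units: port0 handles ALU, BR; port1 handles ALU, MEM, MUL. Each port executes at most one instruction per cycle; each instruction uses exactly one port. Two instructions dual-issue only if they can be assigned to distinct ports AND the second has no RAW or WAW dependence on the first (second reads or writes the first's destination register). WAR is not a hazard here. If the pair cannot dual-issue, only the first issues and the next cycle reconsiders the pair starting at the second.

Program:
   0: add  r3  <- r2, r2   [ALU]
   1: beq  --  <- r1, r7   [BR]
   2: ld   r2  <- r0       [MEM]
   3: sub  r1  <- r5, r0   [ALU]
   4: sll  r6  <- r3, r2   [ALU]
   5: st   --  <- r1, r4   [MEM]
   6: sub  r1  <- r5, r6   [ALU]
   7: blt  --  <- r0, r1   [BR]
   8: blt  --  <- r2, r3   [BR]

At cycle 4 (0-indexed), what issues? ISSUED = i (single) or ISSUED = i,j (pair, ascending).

  cy0 -> i0/i1 (add;beq) pair
  cy1 -> i2/i3 (ld;sub) pair
  cy2 -> i4/i5 (sll;st) pair
  cy3 -> i6 (sub) RAW r1
  cy4 -> i7 (blt) no-port BR/BR
  cy5 -> i8 (blt) tail

ISSUED = 7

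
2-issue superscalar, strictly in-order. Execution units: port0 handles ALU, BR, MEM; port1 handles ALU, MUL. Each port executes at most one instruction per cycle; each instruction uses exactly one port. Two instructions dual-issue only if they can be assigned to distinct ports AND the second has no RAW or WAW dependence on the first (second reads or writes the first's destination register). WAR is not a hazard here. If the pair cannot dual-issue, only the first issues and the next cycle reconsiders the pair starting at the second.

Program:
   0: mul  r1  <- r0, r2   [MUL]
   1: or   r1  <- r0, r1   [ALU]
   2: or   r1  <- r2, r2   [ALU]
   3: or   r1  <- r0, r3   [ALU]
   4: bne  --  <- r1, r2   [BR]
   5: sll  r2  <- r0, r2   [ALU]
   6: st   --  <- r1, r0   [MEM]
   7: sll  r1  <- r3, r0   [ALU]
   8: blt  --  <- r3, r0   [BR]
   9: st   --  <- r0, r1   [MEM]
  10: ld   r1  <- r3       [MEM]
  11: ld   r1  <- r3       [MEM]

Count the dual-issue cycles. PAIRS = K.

t=0 i0:mul ; RAW+WAW r1
t=1 i1:or ; WAW r1
t=2 i2:or ; WAW r1
t=3 i3:or ; RAW r1
t=4 i4,i5:bne+sll ; dual
t=5 i6,i7:st+sll ; dual
t=6 i8:blt ; no-port BR/MEM
t=7 i9:st ; no-port MEM/MEM
t=8 i10:ld ; no-port MEM/MEM
t=9 i11:ld ; tail

PAIRS = 2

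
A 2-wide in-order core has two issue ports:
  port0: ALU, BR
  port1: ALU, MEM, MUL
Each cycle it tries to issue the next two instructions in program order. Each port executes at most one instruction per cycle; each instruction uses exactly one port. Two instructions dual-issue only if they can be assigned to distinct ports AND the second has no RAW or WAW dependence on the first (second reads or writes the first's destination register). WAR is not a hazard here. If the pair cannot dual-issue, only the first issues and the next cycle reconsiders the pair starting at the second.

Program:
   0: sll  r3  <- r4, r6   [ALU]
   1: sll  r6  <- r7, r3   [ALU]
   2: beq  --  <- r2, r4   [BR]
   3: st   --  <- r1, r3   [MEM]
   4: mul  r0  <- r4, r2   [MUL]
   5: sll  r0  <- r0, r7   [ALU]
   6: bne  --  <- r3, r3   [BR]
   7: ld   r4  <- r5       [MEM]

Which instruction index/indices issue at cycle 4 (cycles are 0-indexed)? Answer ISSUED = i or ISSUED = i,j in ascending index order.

ISSUED = 5,6

#0 head=0: sll i0 RAW r3
#1 head=1: sll beq i1+i2 2-wide
#2 head=3: st i3 no-port MEM/MUL
#3 head=4: mul i4 RAW+WAW r0
#4 head=5: sll bne i5+i6 2-wide
#5 head=7: ld i7 tail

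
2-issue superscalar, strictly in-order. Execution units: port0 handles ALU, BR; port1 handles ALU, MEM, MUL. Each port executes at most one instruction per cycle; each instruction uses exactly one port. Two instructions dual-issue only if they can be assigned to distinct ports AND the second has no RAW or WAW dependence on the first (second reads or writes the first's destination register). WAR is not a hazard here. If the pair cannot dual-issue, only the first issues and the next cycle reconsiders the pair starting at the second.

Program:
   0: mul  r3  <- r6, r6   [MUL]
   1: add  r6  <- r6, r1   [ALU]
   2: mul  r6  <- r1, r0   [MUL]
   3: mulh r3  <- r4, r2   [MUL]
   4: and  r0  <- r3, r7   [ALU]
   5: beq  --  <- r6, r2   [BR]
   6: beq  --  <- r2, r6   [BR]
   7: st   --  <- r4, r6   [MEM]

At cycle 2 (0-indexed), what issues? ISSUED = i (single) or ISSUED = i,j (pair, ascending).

ISSUED = 3

0. mul.MUL/add.ALU @i0&i1  | 2-wide
1. mul.MUL @i2  | no-port MUL/MUL
2. mulh.MUL @i3  | RAW r3
3. and.ALU/beq.BR @i4&i5  | 2-wide
4. beq.BR/st.MEM @i6&i7  | 2-wide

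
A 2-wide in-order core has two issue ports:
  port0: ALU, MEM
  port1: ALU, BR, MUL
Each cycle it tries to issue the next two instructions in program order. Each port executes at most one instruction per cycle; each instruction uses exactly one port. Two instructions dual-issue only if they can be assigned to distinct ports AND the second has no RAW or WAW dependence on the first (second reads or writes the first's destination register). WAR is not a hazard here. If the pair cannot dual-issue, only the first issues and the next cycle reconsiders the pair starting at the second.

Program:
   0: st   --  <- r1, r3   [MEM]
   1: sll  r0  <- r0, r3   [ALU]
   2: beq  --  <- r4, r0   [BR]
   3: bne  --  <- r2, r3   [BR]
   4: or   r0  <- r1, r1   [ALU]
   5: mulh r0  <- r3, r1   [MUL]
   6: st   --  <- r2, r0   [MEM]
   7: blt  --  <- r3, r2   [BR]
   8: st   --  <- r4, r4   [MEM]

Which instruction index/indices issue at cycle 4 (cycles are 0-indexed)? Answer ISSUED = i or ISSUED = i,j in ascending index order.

ISSUED = 6,7

0. st;sll @i0,i1  | 2-wide
1. beq @i2  | no-port BR/BR
2. bne;or @i3,i4  | 2-wide
3. mulh @i5  | RAW r0
4. st;blt @i6,i7  | 2-wide
5. st @i8  | tail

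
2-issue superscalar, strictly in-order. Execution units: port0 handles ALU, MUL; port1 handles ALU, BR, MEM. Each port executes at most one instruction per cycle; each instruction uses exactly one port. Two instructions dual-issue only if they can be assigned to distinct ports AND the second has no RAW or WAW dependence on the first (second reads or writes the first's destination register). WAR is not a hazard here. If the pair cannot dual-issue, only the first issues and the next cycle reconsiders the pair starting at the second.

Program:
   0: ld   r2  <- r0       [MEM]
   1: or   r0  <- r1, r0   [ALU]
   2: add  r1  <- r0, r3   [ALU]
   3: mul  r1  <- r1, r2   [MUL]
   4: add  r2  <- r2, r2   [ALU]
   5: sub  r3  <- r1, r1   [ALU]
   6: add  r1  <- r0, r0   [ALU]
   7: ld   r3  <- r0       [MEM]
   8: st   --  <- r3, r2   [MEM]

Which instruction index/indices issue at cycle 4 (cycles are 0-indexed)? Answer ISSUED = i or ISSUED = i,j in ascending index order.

ISSUED = 7

t=0 i0&i1:ld or ; 2-wide
t=1 i2:add ; RAW+WAW r1
t=2 i3&i4:mul add ; 2-wide
t=3 i5&i6:sub add ; 2-wide
t=4 i7:ld ; no-port MEM/MEM
t=5 i8:st ; tail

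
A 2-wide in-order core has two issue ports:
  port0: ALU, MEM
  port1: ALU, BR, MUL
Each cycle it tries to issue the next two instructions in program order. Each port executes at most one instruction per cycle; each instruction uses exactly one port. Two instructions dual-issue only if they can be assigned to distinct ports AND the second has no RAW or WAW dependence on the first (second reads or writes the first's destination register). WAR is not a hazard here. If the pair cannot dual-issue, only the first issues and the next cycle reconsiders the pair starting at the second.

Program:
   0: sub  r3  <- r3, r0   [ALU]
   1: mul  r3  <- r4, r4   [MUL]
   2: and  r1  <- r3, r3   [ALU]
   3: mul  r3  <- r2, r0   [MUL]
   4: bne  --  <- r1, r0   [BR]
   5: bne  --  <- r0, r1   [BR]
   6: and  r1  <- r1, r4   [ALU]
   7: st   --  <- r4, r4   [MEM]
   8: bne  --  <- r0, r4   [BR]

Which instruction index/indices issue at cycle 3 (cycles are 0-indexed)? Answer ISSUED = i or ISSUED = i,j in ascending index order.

t=0 i0:sub ; WAW r3
t=1 i1:mul ; RAW r3
t=2 i2&i3:and mul ; pair
t=3 i4:bne ; no-port BR/BR
t=4 i5&i6:bne and ; pair
t=5 i7&i8:st bne ; pair

ISSUED = 4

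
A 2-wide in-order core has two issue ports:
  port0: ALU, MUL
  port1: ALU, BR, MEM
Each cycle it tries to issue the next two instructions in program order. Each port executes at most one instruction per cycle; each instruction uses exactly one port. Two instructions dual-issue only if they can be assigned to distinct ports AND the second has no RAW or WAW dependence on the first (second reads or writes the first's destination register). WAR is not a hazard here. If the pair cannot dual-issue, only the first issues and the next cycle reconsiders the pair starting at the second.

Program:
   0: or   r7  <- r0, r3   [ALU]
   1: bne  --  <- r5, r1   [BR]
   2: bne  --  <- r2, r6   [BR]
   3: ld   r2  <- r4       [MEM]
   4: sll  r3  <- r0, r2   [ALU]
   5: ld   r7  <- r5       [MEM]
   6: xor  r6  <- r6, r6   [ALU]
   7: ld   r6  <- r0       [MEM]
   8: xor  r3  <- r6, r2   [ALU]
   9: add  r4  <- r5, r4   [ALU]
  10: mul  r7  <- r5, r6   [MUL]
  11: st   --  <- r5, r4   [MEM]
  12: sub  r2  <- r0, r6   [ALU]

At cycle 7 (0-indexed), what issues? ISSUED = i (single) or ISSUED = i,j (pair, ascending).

  cy0 -> i0&i1 (or;bne) 2-wide
  cy1 -> i2 (bne) no-port BR/MEM
  cy2 -> i3 (ld) RAW r2
  cy3 -> i4&i5 (sll;ld) 2-wide
  cy4 -> i6 (xor) WAW r6
  cy5 -> i7 (ld) RAW r6
  cy6 -> i8&i9 (xor;add) 2-wide
  cy7 -> i10&i11 (mul;st) 2-wide
  cy8 -> i12 (sub) tail

ISSUED = 10,11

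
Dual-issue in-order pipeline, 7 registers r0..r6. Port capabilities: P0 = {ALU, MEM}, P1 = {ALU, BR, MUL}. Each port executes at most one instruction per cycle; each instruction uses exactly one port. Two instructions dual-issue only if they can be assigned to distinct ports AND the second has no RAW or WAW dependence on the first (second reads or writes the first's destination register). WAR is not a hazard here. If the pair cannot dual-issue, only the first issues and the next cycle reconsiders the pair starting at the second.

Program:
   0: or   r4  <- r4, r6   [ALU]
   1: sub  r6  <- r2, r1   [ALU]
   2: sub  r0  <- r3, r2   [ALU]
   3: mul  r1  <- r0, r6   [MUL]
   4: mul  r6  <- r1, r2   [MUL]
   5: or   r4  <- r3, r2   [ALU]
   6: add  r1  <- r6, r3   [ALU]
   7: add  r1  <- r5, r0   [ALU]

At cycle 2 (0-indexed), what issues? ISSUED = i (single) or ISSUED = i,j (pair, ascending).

ISSUED = 3

  cy0 -> i0/i1 (or+sub) dual
  cy1 -> i2 (sub) RAW r0
  cy2 -> i3 (mul) no-port MUL/MUL
  cy3 -> i4/i5 (mul+or) dual
  cy4 -> i6 (add) WAW r1
  cy5 -> i7 (add) tail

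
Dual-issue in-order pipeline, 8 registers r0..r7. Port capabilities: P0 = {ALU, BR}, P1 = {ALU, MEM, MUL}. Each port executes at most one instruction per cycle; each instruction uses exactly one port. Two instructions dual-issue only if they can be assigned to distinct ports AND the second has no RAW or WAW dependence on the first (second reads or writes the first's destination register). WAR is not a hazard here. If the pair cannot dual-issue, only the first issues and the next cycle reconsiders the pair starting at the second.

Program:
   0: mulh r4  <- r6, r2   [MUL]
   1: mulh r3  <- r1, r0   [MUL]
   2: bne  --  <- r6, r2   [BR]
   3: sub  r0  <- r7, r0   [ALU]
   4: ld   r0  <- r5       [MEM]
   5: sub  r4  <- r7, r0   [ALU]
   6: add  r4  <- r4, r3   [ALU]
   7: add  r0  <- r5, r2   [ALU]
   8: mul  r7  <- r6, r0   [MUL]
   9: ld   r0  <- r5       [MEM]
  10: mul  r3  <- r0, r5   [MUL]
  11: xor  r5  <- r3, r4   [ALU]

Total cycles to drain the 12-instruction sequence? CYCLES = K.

CYCLES = 10

0. mulh @i0  | no-port MUL/MUL
1. mulh bne @i1/i2  | dual
2. sub @i3  | WAW r0
3. ld @i4  | RAW r0
4. sub @i5  | RAW+WAW r4
5. add add @i6/i7  | dual
6. mul @i8  | no-port MUL/MEM
7. ld @i9  | no-port MEM/MUL
8. mul @i10  | RAW r3
9. xor @i11  | tail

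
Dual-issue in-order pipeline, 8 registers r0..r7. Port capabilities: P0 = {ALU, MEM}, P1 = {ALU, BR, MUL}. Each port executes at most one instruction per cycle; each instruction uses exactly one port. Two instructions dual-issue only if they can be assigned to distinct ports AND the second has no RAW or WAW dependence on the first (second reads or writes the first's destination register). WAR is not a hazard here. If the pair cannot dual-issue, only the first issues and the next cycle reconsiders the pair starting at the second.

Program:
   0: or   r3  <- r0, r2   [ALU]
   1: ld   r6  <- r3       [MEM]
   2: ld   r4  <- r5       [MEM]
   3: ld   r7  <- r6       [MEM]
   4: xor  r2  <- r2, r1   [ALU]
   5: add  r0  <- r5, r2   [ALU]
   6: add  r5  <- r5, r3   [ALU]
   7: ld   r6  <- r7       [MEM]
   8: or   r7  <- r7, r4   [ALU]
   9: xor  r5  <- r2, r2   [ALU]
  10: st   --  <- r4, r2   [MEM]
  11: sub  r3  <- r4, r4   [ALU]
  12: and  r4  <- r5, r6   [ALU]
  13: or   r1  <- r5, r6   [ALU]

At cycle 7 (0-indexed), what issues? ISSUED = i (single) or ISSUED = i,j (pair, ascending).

c0: i0 or.ALU  RAW r3
c1: i1 ld.MEM  no-port MEM/MEM
c2: i2 ld.MEM  no-port MEM/MEM
c3: i3,i4 ld.MEM;xor.ALU  pair
c4: i5,i6 add.ALU;add.ALU  pair
c5: i7,i8 ld.MEM;or.ALU  pair
c6: i9,i10 xor.ALU;st.MEM  pair
c7: i11,i12 sub.ALU;and.ALU  pair
c8: i13 or.ALU  tail

ISSUED = 11,12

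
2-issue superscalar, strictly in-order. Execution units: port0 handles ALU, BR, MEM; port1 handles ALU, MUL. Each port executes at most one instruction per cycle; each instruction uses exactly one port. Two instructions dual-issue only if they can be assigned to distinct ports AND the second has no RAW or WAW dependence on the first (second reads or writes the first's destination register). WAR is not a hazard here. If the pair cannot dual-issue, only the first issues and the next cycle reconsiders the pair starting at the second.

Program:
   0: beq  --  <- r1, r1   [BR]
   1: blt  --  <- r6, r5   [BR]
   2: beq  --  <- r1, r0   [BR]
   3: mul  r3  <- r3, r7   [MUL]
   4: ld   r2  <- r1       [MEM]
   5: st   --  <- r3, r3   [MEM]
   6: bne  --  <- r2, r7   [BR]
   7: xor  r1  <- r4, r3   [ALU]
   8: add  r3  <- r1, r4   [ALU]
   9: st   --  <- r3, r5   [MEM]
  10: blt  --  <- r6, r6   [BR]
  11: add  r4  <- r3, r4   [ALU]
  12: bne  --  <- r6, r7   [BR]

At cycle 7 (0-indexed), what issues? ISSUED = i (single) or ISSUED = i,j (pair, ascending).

ISSUED = 9

#0 head=0: beq i0 no-port BR/BR
#1 head=1: blt i1 no-port BR/BR
#2 head=2: beq/mul i2&i3 dual
#3 head=4: ld i4 no-port MEM/MEM
#4 head=5: st i5 no-port MEM/BR
#5 head=6: bne/xor i6&i7 dual
#6 head=8: add i8 RAW r3
#7 head=9: st i9 no-port MEM/BR
#8 head=10: blt/add i10&i11 dual
#9 head=12: bne i12 tail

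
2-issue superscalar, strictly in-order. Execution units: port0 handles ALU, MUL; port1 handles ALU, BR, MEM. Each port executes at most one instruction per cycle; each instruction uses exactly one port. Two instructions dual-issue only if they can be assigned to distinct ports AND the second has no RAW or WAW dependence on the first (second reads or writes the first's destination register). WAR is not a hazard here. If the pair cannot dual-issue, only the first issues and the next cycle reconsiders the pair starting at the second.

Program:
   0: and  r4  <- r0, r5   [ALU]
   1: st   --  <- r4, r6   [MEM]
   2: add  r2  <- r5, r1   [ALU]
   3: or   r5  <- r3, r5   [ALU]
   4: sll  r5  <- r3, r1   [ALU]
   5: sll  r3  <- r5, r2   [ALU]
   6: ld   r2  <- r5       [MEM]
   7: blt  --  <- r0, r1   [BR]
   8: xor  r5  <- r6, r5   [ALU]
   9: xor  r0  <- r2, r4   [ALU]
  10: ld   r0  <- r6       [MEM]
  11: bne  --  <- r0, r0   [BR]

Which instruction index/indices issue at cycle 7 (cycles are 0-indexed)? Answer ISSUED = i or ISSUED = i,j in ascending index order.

ISSUED = 10

c0: i0 and  RAW r4
c1: i1+i2 st add  pair
c2: i3 or  WAW r5
c3: i4 sll  RAW r5
c4: i5+i6 sll ld  pair
c5: i7+i8 blt xor  pair
c6: i9 xor  WAW r0
c7: i10 ld  no-port MEM/BR
c8: i11 bne  tail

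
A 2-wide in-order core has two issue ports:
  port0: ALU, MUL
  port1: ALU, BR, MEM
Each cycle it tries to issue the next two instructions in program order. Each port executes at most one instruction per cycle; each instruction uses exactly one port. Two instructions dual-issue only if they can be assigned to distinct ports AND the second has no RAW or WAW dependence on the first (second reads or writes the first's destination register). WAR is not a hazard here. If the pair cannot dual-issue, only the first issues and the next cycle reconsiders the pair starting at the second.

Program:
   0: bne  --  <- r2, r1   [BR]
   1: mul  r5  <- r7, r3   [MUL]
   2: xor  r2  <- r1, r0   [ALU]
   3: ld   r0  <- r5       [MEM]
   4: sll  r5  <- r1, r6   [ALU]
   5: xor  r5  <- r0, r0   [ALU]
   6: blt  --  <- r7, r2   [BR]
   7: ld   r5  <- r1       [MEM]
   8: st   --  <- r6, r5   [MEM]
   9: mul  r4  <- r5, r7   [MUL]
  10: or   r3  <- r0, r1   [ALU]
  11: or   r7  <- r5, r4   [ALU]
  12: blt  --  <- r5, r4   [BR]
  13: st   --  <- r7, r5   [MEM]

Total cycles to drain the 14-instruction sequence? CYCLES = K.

CYCLES = 9

[0] i0,i1  bne mul  -- 2-wide
[1] i2,i3  xor ld  -- 2-wide
[2] i4  sll  -- WAW r5
[3] i5,i6  xor blt  -- 2-wide
[4] i7  ld  -- no-port MEM/MEM
[5] i8,i9  st mul  -- 2-wide
[6] i10,i11  or or  -- 2-wide
[7] i12  blt  -- no-port BR/MEM
[8] i13  st  -- tail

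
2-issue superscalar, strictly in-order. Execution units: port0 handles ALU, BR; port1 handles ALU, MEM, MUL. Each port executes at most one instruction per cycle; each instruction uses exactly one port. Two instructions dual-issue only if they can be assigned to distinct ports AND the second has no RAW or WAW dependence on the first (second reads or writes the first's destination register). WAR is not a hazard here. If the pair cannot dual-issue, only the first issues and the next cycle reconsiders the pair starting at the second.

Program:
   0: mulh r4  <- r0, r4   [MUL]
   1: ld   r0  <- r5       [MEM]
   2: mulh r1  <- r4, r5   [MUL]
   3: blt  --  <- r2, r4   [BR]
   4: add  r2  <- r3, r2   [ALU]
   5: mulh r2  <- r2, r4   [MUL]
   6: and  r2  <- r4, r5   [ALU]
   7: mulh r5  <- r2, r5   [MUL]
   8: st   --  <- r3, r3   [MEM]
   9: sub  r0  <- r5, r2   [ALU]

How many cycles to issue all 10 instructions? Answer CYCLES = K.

CYCLES = 8

[0] i0  mulh.MUL  -- no-port MUL/MEM
[1] i1  ld.MEM  -- no-port MEM/MUL
[2] i2&i3  mulh.MUL+blt.BR  -- pair
[3] i4  add.ALU  -- RAW+WAW r2
[4] i5  mulh.MUL  -- WAW r2
[5] i6  and.ALU  -- RAW r2
[6] i7  mulh.MUL  -- no-port MUL/MEM
[7] i8&i9  st.MEM+sub.ALU  -- pair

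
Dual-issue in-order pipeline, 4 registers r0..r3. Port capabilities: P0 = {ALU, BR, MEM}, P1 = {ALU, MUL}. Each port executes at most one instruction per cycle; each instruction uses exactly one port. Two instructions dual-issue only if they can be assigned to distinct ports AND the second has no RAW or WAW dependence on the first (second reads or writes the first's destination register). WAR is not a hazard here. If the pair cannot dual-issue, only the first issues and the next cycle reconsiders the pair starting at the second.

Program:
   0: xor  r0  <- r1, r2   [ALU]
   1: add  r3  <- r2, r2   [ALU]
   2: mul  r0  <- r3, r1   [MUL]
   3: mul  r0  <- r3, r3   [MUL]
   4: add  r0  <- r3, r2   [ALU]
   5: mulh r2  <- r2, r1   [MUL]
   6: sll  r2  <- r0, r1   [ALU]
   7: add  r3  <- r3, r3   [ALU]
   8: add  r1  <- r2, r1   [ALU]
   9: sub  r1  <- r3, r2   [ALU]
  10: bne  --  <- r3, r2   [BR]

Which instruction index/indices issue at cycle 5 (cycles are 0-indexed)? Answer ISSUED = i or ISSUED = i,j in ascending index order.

0. xor/add @i0/i1  | 2-wide
1. mul @i2  | no-port MUL/MUL
2. mul @i3  | WAW r0
3. add/mulh @i4/i5  | 2-wide
4. sll/add @i6/i7  | 2-wide
5. add @i8  | WAW r1
6. sub/bne @i9/i10  | 2-wide

ISSUED = 8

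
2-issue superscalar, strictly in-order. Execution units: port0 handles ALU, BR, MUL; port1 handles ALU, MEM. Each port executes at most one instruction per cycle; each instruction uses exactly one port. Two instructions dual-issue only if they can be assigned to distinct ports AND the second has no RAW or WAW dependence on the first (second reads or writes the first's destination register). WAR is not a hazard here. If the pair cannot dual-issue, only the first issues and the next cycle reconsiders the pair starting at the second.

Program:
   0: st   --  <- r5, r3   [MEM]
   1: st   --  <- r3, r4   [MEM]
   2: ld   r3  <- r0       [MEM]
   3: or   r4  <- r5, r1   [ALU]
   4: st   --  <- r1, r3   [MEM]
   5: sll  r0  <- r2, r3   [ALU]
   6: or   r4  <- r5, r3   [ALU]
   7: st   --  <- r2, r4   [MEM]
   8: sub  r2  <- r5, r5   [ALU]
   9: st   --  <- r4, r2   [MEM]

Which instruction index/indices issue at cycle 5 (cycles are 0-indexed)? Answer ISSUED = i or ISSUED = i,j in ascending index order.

#0 head=0: st.MEM i0 no-port MEM/MEM
#1 head=1: st.MEM i1 no-port MEM/MEM
#2 head=2: ld.MEM or.ALU i2/i3 pair
#3 head=4: st.MEM sll.ALU i4/i5 pair
#4 head=6: or.ALU i6 RAW r4
#5 head=7: st.MEM sub.ALU i7/i8 pair
#6 head=9: st.MEM i9 tail

ISSUED = 7,8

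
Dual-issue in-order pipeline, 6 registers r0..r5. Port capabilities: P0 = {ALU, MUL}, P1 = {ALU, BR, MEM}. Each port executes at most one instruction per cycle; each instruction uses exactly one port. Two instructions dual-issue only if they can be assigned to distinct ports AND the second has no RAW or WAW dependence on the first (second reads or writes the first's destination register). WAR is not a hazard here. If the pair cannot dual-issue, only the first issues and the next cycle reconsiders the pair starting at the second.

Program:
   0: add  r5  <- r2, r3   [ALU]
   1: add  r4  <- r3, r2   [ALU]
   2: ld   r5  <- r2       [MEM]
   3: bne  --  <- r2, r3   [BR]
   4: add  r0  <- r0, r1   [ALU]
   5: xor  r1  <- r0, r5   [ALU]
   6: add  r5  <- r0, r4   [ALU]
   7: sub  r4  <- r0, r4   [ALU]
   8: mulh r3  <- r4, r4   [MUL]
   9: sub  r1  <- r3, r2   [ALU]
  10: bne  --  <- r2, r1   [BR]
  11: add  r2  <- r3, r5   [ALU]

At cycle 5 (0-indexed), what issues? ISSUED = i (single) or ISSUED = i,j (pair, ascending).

ISSUED = 8

  cy0 -> i0+i1 (add.ALU;add.ALU) 2-wide
  cy1 -> i2 (ld.MEM) no-port MEM/BR
  cy2 -> i3+i4 (bne.BR;add.ALU) 2-wide
  cy3 -> i5+i6 (xor.ALU;add.ALU) 2-wide
  cy4 -> i7 (sub.ALU) RAW r4
  cy5 -> i8 (mulh.MUL) RAW r3
  cy6 -> i9 (sub.ALU) RAW r1
  cy7 -> i10+i11 (bne.BR;add.ALU) 2-wide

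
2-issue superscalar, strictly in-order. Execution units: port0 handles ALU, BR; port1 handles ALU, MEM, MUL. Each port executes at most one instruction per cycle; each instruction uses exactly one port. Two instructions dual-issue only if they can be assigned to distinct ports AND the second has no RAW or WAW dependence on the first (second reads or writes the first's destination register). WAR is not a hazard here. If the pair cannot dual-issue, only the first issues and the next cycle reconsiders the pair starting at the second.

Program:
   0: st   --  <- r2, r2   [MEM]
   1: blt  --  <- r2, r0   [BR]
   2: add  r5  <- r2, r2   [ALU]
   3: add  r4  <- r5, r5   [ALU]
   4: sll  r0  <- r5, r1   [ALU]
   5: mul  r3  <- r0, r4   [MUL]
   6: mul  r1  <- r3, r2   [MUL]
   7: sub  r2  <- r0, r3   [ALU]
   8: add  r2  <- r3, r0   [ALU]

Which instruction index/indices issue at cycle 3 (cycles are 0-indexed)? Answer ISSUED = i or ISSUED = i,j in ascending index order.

t=0 i0+i1:st/blt ; pair
t=1 i2:add ; RAW r5
t=2 i3+i4:add/sll ; pair
t=3 i5:mul ; no-port MUL/MUL
t=4 i6+i7:mul/sub ; pair
t=5 i8:add ; tail

ISSUED = 5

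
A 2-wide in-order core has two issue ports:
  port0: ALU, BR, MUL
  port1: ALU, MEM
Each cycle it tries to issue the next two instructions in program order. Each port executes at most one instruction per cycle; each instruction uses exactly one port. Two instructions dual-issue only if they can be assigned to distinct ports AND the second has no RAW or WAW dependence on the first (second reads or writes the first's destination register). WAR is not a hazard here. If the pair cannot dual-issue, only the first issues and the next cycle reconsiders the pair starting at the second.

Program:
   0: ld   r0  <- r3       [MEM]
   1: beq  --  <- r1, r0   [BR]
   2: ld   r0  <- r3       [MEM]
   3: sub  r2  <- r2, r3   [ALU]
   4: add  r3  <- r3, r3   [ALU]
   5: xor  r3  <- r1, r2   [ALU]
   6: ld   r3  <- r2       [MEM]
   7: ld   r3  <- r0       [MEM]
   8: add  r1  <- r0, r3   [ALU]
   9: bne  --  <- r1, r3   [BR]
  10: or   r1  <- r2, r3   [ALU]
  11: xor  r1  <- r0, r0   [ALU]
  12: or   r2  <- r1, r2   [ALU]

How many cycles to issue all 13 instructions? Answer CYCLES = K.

[0] i0  ld  -- RAW r0
[1] i1,i2  beq+ld  -- 2-wide
[2] i3,i4  sub+add  -- 2-wide
[3] i5  xor  -- WAW r3
[4] i6  ld  -- no-port MEM/MEM
[5] i7  ld  -- RAW r3
[6] i8  add  -- RAW r1
[7] i9,i10  bne+or  -- 2-wide
[8] i11  xor  -- RAW r1
[9] i12  or  -- tail

CYCLES = 10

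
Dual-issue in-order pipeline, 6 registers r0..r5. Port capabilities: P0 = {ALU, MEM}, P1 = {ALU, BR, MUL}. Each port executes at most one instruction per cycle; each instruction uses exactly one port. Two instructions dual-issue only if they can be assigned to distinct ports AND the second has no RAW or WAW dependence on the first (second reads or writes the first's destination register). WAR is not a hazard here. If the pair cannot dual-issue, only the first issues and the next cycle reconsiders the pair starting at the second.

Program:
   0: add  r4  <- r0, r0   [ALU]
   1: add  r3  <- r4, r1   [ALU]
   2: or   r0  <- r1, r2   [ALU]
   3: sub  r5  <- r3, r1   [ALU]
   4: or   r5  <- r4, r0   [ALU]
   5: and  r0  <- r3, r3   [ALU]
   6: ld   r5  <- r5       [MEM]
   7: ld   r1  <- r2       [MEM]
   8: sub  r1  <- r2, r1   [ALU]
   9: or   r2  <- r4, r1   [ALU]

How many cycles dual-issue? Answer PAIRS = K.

[0] i0  add  -- RAW r4
[1] i1&i2  add or  -- pair
[2] i3  sub  -- WAW r5
[3] i4&i5  or and  -- pair
[4] i6  ld  -- no-port MEM/MEM
[5] i7  ld  -- RAW+WAW r1
[6] i8  sub  -- RAW r1
[7] i9  or  -- tail

PAIRS = 2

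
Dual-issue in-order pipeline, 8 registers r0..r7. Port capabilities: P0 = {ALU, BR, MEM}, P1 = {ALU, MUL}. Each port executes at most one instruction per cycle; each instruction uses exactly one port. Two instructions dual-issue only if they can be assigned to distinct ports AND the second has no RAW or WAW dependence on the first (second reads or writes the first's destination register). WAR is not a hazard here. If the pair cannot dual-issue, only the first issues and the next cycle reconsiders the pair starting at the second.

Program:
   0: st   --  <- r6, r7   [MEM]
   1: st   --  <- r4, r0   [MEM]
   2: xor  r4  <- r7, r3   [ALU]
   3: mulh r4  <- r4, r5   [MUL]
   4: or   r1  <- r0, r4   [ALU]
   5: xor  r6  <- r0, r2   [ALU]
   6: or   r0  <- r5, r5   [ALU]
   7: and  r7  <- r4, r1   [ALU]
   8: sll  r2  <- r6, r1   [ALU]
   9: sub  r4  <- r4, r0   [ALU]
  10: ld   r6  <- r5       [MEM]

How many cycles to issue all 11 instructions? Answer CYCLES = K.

CYCLES = 7

c0: i0 st.MEM  no-port MEM/MEM
c1: i1/i2 st.MEM;xor.ALU  2-wide
c2: i3 mulh.MUL  RAW r4
c3: i4/i5 or.ALU;xor.ALU  2-wide
c4: i6/i7 or.ALU;and.ALU  2-wide
c5: i8/i9 sll.ALU;sub.ALU  2-wide
c6: i10 ld.MEM  tail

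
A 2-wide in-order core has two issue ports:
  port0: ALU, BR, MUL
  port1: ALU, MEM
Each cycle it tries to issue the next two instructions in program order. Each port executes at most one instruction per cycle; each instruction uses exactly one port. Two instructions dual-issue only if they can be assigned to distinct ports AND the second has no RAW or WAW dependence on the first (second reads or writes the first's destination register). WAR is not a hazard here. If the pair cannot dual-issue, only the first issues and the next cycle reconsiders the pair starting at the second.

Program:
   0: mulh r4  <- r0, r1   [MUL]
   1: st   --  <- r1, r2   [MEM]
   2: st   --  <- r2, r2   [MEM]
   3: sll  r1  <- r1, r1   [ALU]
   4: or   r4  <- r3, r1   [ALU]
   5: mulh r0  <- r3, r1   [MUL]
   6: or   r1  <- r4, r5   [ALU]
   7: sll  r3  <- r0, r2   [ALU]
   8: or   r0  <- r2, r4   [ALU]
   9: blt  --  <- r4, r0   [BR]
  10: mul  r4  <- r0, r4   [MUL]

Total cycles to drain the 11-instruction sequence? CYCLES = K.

CYCLES = 7

  cy0 -> i0&i1 (mulh.MUL;st.MEM) dual
  cy1 -> i2&i3 (st.MEM;sll.ALU) dual
  cy2 -> i4&i5 (or.ALU;mulh.MUL) dual
  cy3 -> i6&i7 (or.ALU;sll.ALU) dual
  cy4 -> i8 (or.ALU) RAW r0
  cy5 -> i9 (blt.BR) no-port BR/MUL
  cy6 -> i10 (mul.MUL) tail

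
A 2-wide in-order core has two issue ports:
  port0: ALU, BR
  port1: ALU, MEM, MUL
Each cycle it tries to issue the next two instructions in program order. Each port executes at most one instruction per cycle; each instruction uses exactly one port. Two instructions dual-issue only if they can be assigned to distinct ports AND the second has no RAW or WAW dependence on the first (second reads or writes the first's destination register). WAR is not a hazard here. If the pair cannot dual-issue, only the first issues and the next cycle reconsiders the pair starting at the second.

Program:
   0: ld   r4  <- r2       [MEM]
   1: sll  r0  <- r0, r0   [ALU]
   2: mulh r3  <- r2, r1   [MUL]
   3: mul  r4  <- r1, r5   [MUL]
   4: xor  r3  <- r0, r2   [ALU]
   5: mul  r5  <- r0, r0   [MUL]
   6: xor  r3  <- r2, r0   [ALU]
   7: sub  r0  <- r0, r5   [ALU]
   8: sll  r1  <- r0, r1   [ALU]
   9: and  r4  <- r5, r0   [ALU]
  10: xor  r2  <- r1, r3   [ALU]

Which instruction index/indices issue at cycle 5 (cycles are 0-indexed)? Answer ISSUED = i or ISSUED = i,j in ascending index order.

[0] i0,i1  ld/sll  -- dual
[1] i2  mulh  -- no-port MUL/MUL
[2] i3,i4  mul/xor  -- dual
[3] i5,i6  mul/xor  -- dual
[4] i7  sub  -- RAW r0
[5] i8,i9  sll/and  -- dual
[6] i10  xor  -- tail

ISSUED = 8,9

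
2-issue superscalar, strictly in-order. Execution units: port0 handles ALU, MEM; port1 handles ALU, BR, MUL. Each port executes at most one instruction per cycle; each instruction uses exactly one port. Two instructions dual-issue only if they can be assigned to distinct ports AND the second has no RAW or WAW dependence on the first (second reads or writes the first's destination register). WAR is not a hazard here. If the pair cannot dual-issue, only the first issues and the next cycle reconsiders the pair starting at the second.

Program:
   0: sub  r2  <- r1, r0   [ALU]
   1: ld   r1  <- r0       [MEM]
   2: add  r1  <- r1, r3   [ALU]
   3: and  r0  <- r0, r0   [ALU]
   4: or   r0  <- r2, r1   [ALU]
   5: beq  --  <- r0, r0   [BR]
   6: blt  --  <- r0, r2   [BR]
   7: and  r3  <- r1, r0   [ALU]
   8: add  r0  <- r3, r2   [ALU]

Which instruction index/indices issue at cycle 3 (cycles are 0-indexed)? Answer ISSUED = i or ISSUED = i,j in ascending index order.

ISSUED = 5

c0: i0,i1 sub/ld  dual
c1: i2,i3 add/and  dual
c2: i4 or  RAW r0
c3: i5 beq  no-port BR/BR
c4: i6,i7 blt/and  dual
c5: i8 add  tail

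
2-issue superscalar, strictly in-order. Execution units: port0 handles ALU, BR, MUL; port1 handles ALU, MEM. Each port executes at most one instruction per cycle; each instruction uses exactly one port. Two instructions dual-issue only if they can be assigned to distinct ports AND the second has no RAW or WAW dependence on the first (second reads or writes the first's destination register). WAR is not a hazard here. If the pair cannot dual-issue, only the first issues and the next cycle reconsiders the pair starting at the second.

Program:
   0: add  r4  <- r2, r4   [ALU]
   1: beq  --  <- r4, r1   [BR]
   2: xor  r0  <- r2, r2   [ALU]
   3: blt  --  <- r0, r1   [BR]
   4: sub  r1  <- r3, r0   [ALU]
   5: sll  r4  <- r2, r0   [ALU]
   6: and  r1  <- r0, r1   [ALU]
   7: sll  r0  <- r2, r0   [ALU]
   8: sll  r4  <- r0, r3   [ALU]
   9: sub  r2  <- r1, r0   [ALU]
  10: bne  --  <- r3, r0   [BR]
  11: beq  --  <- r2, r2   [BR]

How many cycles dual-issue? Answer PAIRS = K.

PAIRS = 4

[0] i0  add.ALU  -- RAW r4
[1] i1,i2  beq.BR/xor.ALU  -- pair
[2] i3,i4  blt.BR/sub.ALU  -- pair
[3] i5,i6  sll.ALU/and.ALU  -- pair
[4] i7  sll.ALU  -- RAW r0
[5] i8,i9  sll.ALU/sub.ALU  -- pair
[6] i10  bne.BR  -- no-port BR/BR
[7] i11  beq.BR  -- tail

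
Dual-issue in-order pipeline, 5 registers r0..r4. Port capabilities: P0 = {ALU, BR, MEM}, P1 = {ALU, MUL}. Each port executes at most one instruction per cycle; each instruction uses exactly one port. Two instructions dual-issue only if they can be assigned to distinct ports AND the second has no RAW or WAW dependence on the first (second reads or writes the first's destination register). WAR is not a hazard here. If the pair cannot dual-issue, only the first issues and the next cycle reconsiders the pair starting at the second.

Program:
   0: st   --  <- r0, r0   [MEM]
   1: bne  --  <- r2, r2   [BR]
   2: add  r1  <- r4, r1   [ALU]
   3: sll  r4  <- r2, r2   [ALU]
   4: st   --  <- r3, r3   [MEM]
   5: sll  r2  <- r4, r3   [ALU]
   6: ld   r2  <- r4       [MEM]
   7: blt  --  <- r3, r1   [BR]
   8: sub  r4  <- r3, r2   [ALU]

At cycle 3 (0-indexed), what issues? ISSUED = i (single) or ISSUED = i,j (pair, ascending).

ISSUED = 5

0. st.MEM @i0  | no-port MEM/BR
1. bne.BR/add.ALU @i1/i2  | dual
2. sll.ALU/st.MEM @i3/i4  | dual
3. sll.ALU @i5  | WAW r2
4. ld.MEM @i6  | no-port MEM/BR
5. blt.BR/sub.ALU @i7/i8  | dual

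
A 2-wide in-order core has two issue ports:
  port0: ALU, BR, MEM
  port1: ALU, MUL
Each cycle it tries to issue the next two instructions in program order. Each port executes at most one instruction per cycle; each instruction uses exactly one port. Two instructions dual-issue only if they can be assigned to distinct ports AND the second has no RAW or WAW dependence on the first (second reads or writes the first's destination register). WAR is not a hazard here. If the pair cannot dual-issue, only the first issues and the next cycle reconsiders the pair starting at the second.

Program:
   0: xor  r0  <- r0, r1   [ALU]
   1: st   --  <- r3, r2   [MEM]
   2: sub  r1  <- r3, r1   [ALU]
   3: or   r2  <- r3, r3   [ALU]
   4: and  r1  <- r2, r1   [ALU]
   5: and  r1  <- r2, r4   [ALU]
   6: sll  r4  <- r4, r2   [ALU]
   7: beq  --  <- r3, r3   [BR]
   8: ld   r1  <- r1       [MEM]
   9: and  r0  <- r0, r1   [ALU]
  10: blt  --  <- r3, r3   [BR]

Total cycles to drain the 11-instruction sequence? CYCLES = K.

CYCLES = 7

t=0 i0&i1:xor;st ; dual
t=1 i2&i3:sub;or ; dual
t=2 i4:and ; WAW r1
t=3 i5&i6:and;sll ; dual
t=4 i7:beq ; no-port BR/MEM
t=5 i8:ld ; RAW r1
t=6 i9&i10:and;blt ; dual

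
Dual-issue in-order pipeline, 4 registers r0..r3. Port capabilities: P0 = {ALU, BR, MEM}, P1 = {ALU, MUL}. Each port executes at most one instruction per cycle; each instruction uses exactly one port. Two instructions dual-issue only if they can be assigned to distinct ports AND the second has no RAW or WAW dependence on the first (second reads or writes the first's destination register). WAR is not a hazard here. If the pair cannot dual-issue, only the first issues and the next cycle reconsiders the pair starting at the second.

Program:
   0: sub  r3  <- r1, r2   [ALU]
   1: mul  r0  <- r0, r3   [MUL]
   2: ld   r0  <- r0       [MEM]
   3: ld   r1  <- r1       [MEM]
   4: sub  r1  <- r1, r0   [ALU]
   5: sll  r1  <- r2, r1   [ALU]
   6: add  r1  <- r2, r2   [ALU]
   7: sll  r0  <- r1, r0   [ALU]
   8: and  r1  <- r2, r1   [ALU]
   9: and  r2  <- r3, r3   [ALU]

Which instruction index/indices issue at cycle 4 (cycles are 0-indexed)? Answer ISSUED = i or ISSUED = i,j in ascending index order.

ISSUED = 4

[0] i0  sub  -- RAW r3
[1] i1  mul  -- RAW+WAW r0
[2] i2  ld  -- no-port MEM/MEM
[3] i3  ld  -- RAW+WAW r1
[4] i4  sub  -- RAW+WAW r1
[5] i5  sll  -- WAW r1
[6] i6  add  -- RAW r1
[7] i7&i8  sll;and  -- dual
[8] i9  and  -- tail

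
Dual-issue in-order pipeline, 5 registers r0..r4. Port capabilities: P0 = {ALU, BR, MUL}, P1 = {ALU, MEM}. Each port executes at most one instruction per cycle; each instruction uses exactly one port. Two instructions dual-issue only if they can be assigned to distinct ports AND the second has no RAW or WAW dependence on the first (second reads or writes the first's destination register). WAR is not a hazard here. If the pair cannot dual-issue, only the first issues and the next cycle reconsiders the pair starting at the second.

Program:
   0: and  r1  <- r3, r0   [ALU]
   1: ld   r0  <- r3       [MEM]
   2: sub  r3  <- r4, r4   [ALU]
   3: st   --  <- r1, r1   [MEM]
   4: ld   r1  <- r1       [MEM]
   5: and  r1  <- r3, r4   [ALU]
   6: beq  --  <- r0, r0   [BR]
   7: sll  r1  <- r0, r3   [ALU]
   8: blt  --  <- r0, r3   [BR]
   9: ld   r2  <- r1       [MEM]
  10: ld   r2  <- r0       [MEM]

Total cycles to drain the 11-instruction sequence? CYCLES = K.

CYCLES = 7

c0: i0/i1 and.ALU ld.MEM  dual
c1: i2/i3 sub.ALU st.MEM  dual
c2: i4 ld.MEM  WAW r1
c3: i5/i6 and.ALU beq.BR  dual
c4: i7/i8 sll.ALU blt.BR  dual
c5: i9 ld.MEM  no-port MEM/MEM
c6: i10 ld.MEM  tail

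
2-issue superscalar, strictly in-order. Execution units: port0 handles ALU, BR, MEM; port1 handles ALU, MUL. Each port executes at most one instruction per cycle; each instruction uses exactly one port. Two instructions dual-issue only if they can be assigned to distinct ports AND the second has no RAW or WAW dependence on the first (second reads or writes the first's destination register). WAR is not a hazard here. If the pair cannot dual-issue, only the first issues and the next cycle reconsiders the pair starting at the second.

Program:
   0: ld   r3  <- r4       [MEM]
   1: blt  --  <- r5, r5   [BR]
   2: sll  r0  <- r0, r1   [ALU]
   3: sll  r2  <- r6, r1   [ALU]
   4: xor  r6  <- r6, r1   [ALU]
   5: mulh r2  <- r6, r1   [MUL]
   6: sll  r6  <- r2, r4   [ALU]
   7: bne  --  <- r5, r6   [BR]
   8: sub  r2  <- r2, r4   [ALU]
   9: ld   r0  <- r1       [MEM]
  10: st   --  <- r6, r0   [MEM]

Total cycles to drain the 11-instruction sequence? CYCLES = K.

CYCLES = 8

0. ld @i0  | no-port MEM/BR
1. blt+sll @i1/i2  | pair
2. sll+xor @i3/i4  | pair
3. mulh @i5  | RAW r2
4. sll @i6  | RAW r6
5. bne+sub @i7/i8  | pair
6. ld @i9  | no-port MEM/MEM
7. st @i10  | tail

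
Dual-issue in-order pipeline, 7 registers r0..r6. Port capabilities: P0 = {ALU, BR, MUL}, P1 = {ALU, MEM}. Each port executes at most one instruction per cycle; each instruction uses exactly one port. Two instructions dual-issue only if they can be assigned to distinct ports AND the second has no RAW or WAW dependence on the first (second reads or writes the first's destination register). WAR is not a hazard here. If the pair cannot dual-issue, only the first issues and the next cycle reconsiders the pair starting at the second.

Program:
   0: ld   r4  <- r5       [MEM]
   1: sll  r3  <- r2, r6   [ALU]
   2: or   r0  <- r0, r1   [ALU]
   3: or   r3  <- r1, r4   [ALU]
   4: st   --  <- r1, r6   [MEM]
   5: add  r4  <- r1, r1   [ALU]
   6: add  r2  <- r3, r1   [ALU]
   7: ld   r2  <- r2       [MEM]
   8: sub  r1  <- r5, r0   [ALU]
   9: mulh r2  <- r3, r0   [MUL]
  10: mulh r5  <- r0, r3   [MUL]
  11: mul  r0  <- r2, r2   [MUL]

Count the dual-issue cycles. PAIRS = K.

  cy0 -> i0/i1 (ld/sll) 2-wide
  cy1 -> i2/i3 (or/or) 2-wide
  cy2 -> i4/i5 (st/add) 2-wide
  cy3 -> i6 (add) RAW+WAW r2
  cy4 -> i7/i8 (ld/sub) 2-wide
  cy5 -> i9 (mulh) no-port MUL/MUL
  cy6 -> i10 (mulh) no-port MUL/MUL
  cy7 -> i11 (mul) tail

PAIRS = 4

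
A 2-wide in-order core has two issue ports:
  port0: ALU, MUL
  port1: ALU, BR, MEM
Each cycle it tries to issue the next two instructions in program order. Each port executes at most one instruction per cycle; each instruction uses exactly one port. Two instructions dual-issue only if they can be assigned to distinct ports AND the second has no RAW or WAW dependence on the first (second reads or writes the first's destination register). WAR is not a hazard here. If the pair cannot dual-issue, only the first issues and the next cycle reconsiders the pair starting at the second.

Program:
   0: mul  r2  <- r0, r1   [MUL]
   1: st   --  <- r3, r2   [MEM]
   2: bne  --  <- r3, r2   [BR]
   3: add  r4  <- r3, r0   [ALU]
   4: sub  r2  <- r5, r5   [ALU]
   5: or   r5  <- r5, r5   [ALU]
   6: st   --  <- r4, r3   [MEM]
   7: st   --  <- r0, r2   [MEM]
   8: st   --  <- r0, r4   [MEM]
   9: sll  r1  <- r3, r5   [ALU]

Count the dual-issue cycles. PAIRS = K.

PAIRS = 3

#0 head=0: mul.MUL i0 RAW r2
#1 head=1: st.MEM i1 no-port MEM/BR
#2 head=2: bne.BR;add.ALU i2&i3 pair
#3 head=4: sub.ALU;or.ALU i4&i5 pair
#4 head=6: st.MEM i6 no-port MEM/MEM
#5 head=7: st.MEM i7 no-port MEM/MEM
#6 head=8: st.MEM;sll.ALU i8&i9 pair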